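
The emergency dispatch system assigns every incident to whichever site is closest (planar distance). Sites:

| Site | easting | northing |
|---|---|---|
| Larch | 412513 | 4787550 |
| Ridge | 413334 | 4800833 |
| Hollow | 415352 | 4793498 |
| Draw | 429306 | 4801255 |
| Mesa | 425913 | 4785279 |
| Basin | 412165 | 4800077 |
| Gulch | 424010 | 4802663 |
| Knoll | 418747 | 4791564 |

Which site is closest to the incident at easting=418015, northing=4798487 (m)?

Squared distances to each site:
Larch: 149889973.000; Ridge: 27415477.000; Hollow: 31981690.000; Draw: 135148505.000; Mesa: 236829668.000; Basin: 36750600.000; Gulch: 53379001.000; Knoll: 48463753.000.
Minimum at Ridge.

Ridge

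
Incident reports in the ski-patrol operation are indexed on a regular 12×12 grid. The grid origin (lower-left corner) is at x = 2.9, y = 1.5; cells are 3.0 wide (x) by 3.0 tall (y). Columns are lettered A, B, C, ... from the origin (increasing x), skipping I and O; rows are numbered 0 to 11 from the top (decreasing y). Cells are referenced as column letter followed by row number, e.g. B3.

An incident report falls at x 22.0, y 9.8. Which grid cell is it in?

G9

Column index: ⌊(22.0 − 2.9) / 3.0⌋ = ⌊6.367⌋ = 6 → column G
Row offset from origin: ⌊(9.8 − 1.5) / 3.0⌋ = ⌊2.767⌋ = 2 → row 9 (counted from top)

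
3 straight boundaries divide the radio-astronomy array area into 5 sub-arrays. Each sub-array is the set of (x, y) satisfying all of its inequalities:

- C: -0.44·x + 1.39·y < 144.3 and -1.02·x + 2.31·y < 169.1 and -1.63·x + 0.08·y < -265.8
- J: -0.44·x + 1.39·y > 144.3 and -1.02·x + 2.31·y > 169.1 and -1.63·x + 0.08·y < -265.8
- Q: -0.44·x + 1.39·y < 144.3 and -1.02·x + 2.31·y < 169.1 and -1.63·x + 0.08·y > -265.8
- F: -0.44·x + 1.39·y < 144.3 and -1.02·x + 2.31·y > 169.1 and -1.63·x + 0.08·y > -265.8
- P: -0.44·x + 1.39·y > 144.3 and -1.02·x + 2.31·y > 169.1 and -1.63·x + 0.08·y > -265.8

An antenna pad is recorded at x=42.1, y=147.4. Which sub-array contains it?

-0.44·42.1 + 1.39·147.4 = 186.362, which is > 144.3
-1.02·42.1 + 2.31·147.4 = 297.552, which is > 169.1
-1.63·42.1 + 0.08·147.4 = -56.831, which is > -265.8
This sign pattern matches P.

P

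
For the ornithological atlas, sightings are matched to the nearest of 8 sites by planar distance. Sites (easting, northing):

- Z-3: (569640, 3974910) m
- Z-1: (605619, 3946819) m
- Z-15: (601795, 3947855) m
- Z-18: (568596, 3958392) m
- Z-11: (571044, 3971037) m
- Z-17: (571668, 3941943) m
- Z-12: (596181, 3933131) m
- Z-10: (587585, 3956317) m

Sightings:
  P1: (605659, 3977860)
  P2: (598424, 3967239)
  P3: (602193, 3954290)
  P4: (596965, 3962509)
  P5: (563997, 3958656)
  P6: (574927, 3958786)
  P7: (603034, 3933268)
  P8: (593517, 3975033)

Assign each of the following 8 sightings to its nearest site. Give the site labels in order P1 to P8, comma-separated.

P1 → Z-10 (d²=790770325.00)
P2 → Z-10 (d²=236774005.00)
P3 → Z-15 (d²=41567629.00)
P4 → Z-10 (d²=126325264.00)
P5 → Z-18 (d²=21220497.00)
P6 → Z-18 (d²=40236797.00)
P7 → Z-12 (d²=46982378.00)
P8 → Z-10 (d²=385477280.00)

Z-10, Z-10, Z-15, Z-10, Z-18, Z-18, Z-12, Z-10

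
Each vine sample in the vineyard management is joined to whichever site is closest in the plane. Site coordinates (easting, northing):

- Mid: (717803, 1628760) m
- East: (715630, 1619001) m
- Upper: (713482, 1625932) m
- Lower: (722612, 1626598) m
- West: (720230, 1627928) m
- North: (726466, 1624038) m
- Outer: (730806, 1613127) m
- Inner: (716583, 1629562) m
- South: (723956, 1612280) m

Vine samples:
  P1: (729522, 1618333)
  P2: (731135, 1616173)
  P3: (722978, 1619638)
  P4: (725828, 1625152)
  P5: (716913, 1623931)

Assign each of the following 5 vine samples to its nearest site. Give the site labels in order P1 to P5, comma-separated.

Outer, Outer, North, North, Upper

P1 → Outer (d²=28751092.00)
P2 → Outer (d²=9386357.00)
P3 → North (d²=31526144.00)
P4 → North (d²=1648040.00)
P5 → Upper (d²=15775762.00)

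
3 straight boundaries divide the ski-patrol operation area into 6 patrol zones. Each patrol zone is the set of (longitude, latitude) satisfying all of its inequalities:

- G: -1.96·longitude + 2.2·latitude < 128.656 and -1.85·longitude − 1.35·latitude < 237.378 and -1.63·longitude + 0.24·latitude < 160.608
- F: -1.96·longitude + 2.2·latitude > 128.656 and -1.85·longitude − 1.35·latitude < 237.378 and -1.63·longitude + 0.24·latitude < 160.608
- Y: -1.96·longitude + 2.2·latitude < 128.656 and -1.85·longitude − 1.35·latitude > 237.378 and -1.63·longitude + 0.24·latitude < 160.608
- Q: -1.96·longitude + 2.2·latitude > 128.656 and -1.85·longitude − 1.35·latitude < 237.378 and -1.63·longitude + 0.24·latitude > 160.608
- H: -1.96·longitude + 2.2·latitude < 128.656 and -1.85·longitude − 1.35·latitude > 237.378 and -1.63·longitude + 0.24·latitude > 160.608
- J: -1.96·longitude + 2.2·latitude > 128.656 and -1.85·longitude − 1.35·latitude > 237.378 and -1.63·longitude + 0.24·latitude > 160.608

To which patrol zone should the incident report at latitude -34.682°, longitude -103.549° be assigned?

Y

-1.96·-103.549 + 2.2·-34.682 = 126.656, which is < 128.656
-1.85·-103.549 − 1.35·-34.682 = 238.386, which is > 237.378
-1.63·-103.549 + 0.24·-34.682 = 160.461, which is < 160.608
This sign pattern matches Y.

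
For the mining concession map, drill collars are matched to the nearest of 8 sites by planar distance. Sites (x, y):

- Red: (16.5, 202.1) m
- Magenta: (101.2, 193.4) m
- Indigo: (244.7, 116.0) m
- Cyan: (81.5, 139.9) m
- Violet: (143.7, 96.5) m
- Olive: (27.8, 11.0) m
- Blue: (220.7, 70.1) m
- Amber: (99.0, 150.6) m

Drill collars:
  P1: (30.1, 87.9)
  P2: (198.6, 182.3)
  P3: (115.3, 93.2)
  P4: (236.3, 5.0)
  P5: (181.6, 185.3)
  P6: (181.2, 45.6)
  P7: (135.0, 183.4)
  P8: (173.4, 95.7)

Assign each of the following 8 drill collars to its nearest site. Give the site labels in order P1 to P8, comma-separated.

Cyan, Indigo, Violet, Blue, Magenta, Blue, Magenta, Violet

P1 → Cyan (d²=5345.96)
P2 → Indigo (d²=6520.90)
P3 → Violet (d²=817.45)
P4 → Blue (d²=4481.37)
P5 → Magenta (d²=6529.77)
P6 → Blue (d²=2160.50)
P7 → Magenta (d²=1242.44)
P8 → Violet (d²=882.73)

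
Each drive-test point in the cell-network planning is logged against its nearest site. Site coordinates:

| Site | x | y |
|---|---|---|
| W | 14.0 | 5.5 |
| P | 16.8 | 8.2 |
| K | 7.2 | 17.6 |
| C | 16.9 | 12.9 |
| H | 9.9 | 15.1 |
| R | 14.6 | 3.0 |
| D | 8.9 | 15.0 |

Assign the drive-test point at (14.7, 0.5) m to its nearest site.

Squared distances to each site:
W: 25.490; P: 63.700; K: 348.660; C: 158.600; H: 236.200; R: 6.260; D: 243.890.
Minimum at R.

R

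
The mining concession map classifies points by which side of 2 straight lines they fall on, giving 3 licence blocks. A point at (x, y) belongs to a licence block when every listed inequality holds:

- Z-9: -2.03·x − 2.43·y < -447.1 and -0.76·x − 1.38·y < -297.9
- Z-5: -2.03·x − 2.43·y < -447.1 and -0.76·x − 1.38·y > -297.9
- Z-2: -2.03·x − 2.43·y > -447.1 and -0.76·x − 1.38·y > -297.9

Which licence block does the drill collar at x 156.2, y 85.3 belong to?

-2.03·156.2 − 2.43·85.3 = -524.365, which is < -447.1
-0.76·156.2 − 1.38·85.3 = -236.426, which is > -297.9
This sign pattern matches Z-5.

Z-5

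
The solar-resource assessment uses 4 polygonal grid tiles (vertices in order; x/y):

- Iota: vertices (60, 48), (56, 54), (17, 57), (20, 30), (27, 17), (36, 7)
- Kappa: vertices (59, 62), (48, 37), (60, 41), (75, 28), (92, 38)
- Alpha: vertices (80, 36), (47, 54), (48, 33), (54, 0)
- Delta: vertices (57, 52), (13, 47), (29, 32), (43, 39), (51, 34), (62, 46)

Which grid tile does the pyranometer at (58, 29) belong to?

Cast a ray rightward from (58, 29). For each polygon, the edges (by vertex number in listed order) whose endpoints lie on opposite sides of y = 29, where each meets that height, and whether that is right or left of the point:
Iota: 4–5 at x≈20.5 (left), 6–1 at x≈48.9 (left) → 0 crossings.
Kappa: 3–4 at x≈73.8 (right), 4–5 at x≈76.7 (right) → 2 crossings.
Alpha: 3–4 at x≈48.7 (left), 4–1 at x≈74.9 (right) → 1 crossing.
Delta: no edge straddles that height → 0 crossings.
Only Alpha has an odd count, so the point is inside Alpha.

Alpha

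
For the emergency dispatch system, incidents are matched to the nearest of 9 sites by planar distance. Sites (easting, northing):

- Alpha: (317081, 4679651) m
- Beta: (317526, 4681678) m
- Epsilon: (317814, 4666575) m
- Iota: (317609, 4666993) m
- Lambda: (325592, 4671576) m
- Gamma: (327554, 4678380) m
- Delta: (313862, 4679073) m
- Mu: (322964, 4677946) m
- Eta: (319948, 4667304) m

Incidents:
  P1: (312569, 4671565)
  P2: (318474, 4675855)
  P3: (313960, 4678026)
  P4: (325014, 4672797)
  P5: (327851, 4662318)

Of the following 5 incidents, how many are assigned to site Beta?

0

P1 → Iota
P2 → Alpha
P3 → Delta
P4 → Lambda
P5 → Eta
0 of the 5 go to Beta.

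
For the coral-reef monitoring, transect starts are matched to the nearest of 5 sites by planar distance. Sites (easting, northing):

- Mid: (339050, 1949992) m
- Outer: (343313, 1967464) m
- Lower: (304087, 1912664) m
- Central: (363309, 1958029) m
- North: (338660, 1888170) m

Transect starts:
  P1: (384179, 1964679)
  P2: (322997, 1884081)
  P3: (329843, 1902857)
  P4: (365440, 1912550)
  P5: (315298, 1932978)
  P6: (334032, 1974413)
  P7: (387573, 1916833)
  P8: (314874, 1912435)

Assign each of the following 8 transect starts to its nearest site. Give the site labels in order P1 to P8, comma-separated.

Central, North, North, North, Lower, Outer, Central, Lower

P1 → Central (d²=479779400.00)
P2 → North (d²=262049490.00)
P3 → North (d²=293447458.00)
P4 → North (d²=1311552800.00)
P5 → Lower (d²=538345117.00)
P6 → Outer (d²=134425562.00)
P7 → Central (d²=2285852112.00)
P8 → Lower (d²=116411810.00)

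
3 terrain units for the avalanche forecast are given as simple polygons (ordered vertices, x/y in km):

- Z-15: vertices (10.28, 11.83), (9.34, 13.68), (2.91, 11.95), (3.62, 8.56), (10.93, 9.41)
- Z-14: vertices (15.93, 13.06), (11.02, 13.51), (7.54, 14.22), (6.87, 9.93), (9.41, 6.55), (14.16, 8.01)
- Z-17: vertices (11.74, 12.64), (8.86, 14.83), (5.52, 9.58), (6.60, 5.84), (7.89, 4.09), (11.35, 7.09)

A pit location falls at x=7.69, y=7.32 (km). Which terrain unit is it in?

Cast a ray rightward from (7.69, 7.32). For each polygon, the edges (by vertex number in listed order) whose endpoints lie on opposite sides of y = 7.32, where each meets that height, and whether that is right or left of the point:
Z-15: no edge straddles that height → 0 crossings.
Z-14: 4–5 at x≈8.831 (right), 5–6 at x≈11.915 (right) → 2 crossings.
Z-17: 3–4 at x≈6.173 (left), 6–1 at x≈11.366 (right) → 1 crossing.
Only Z-17 has an odd count, so the point is inside Z-17.

Z-17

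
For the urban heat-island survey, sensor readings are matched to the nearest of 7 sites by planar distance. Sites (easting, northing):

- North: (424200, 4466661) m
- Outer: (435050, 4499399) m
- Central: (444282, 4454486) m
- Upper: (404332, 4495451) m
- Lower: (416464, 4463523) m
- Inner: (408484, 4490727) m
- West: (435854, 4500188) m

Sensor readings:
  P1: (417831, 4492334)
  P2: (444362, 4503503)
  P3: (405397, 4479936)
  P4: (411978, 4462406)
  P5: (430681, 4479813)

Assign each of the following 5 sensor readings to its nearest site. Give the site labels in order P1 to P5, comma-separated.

Inner, West, Inner, Lower, North

P1 → Inner (d²=89948858.00)
P2 → West (d²=83375289.00)
P3 → Inner (d²=125975250.00)
P4 → Lower (d²=21371885.00)
P5 → North (d²=214978465.00)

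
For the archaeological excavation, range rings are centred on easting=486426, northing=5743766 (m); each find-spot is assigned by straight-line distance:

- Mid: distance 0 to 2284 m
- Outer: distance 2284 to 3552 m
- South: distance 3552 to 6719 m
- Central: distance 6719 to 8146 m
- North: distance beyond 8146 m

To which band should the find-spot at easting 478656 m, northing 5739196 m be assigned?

Distance = √((478656−486426)² + (5739196−5743766)²) = √(60372900.000 + 20884900.000) = 9014.311 m.
8146 ≤ 9014.311 < ∞ → North.

North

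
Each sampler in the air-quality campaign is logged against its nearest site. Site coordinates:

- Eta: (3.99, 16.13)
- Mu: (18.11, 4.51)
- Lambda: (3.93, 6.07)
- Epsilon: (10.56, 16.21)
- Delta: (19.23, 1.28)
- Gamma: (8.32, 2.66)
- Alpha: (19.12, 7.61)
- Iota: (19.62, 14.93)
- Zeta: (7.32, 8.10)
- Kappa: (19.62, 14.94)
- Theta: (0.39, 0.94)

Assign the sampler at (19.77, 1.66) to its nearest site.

Squared distances to each site:
Eta: 458.389; Mu: 10.878; Lambda: 270.354; Epsilon: 296.527; Delta: 0.436; Gamma: 132.102; Alpha: 35.825; Iota: 176.115; Zeta: 196.476; Kappa: 176.381; Theta: 376.103.
Minimum at Delta.

Delta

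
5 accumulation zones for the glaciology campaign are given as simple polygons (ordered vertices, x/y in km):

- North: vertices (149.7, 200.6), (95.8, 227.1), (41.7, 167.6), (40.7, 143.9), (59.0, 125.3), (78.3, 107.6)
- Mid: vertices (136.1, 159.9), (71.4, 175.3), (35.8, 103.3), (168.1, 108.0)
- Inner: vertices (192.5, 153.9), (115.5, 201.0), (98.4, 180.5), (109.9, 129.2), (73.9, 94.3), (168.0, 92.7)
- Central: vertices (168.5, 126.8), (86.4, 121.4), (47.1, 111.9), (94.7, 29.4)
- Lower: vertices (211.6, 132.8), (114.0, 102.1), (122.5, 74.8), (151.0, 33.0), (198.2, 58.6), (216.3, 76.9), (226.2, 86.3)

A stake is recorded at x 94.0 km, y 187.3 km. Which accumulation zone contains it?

North

Cast a ray rightward from (94.0, 187.3). For each polygon, the edges (by vertex number in listed order) whose endpoints lie on opposite sides of y = 187.3, where each meets that height, and whether that is right or left of the point:
North: 2–3 at x≈59.61 (left), 6–1 at x≈139.49 (right) → 1 crossing.
Mid: no edge straddles that height → 0 crossings.
Inner: 1–2 at x≈137.90 (right), 2–3 at x≈104.07 (right) → 2 crossings.
Central: no edge straddles that height → 0 crossings.
Lower: no edge straddles that height → 0 crossings.
Only North has an odd count, so the point is inside North.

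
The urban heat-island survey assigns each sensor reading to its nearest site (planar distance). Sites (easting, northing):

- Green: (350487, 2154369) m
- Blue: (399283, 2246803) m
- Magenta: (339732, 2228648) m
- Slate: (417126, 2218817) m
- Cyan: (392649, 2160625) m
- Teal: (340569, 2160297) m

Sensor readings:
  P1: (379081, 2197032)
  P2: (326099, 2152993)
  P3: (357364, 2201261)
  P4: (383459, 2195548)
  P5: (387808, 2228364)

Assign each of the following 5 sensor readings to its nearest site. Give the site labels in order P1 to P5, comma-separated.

P1 → Cyan (d²=1509560273.00)
P2 → Teal (d²=262729316.00)
P3 → Magenta (d²=1060935193.00)
P4 → Cyan (d²=1304072029.00)
P5 → Blue (d²=471672346.00)

Cyan, Teal, Magenta, Cyan, Blue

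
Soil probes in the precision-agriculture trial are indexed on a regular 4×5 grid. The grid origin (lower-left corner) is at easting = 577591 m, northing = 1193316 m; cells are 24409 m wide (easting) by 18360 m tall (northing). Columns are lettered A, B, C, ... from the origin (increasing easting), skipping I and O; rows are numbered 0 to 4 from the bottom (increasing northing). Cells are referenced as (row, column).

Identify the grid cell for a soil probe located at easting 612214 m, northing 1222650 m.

(1, B)

Column index: ⌊(612214 − 577591) / 24409⌋ = ⌊1.418⌋ = 1 → column B
Row offset from origin: ⌊(1222650 − 1193316) / 18360⌋ = ⌊1.598⌋ = 1 → row 1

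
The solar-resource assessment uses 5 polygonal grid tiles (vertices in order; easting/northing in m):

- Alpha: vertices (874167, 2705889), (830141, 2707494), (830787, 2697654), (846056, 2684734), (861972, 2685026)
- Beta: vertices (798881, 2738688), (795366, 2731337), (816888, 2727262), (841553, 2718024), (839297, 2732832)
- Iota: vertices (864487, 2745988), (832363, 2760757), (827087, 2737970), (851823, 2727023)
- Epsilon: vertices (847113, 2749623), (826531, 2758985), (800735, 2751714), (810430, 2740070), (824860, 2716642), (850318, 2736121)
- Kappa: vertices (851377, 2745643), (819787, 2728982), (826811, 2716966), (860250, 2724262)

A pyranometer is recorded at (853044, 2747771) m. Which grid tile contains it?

Iota

Cast a ray rightward from (853044, 2747771). For each polygon, the edges (by vertex number in listed order) whose endpoints lie on opposite sides of northing = 2747771, where each meets that height, and whether that is right or left of the point:
Alpha: no edge straddles that height → 0 crossings.
Beta: no edge straddles that height → 0 crossings.
Iota: 1–2 at easting≈860608.8 (right), 2–3 at easting≈829356.3 (left) → 1 crossing.
Epsilon: 3–4 at easting≈804018.0 (left), 6–1 at easting≈847552.6 (left) → 0 crossings.
Kappa: no edge straddles that height → 0 crossings.
Only Iota has an odd count, so the point is inside Iota.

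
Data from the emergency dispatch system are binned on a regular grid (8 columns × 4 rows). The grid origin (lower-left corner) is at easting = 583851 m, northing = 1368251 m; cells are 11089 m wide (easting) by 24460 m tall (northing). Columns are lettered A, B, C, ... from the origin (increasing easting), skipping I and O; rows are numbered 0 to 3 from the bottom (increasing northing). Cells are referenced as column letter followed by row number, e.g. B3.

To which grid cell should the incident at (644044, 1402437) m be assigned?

F1

Column index: ⌊(644044 − 583851) / 11089⌋ = ⌊5.428⌋ = 5 → column F
Row offset from origin: ⌊(1402437 − 1368251) / 24460⌋ = ⌊1.398⌋ = 1 → row 1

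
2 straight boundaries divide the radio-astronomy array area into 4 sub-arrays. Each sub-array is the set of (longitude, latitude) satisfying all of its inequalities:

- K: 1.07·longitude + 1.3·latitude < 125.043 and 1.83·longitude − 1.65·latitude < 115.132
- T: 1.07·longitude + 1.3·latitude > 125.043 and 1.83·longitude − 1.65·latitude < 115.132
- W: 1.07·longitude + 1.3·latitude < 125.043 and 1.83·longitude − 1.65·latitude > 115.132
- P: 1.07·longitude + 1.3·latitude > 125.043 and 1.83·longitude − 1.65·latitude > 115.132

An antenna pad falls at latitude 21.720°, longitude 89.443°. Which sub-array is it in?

W

1.07·89.443 + 1.3·21.720 = 123.940, which is < 125.043
1.83·89.443 − 1.65·21.720 = 127.843, which is > 115.132
This sign pattern matches W.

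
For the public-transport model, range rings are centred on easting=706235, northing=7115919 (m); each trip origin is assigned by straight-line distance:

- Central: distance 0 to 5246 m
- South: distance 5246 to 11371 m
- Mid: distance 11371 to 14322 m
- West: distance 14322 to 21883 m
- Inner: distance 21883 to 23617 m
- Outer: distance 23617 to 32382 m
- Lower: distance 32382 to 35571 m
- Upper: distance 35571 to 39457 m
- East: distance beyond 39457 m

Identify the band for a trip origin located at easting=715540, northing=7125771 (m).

Mid

Distance = √((715540−706235)² + (7125771−7115919)²) = √(86583025.000 + 97061904.000) = 13551.566 m.
11371 ≤ 13551.566 < 14322 → Mid.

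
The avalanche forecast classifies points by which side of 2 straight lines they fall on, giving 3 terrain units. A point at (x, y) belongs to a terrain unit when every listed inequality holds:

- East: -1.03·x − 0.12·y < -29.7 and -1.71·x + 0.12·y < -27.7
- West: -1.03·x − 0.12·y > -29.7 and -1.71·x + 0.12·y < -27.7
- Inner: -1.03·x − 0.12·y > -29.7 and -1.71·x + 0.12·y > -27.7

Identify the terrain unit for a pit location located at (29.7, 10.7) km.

-1.03·29.7 − 0.12·10.7 = -31.875, which is < -29.7
-1.71·29.7 + 0.12·10.7 = -49.503, which is < -27.7
This sign pattern matches East.

East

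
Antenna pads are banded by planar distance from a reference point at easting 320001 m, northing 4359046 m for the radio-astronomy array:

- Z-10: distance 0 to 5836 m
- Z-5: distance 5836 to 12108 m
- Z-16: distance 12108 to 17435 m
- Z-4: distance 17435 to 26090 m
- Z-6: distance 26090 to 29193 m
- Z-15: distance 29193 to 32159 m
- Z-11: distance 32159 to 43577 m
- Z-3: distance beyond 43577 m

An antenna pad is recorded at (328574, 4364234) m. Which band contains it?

Distance = √((328574−320001)² + (4364234−4359046)²) = √(73496329.000 + 26915344.000) = 10020.563 m.
5836 ≤ 10020.563 < 12108 → Z-5.

Z-5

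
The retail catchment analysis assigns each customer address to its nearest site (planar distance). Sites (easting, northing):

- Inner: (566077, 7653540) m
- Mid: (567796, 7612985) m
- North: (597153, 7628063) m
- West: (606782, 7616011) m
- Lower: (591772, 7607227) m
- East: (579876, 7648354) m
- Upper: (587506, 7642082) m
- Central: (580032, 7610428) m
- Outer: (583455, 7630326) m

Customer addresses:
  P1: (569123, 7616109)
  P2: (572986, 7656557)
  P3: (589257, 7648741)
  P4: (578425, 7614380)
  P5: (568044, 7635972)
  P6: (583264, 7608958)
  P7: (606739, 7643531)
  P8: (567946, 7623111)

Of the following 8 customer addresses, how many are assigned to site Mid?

P1 → Mid
P2 → Inner
P3 → Upper
P4 → Central
P5 → Outer
P6 → Central
P7 → North
P8 → Mid
2 of the 8 go to Mid.

2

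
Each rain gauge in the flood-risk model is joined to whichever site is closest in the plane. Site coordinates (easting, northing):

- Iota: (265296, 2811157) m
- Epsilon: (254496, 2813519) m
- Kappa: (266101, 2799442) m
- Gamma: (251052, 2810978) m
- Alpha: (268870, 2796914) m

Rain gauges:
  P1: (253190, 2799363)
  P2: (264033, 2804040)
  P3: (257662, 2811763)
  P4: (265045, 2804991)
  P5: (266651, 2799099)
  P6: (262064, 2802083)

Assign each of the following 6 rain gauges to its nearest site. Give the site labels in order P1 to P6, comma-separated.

Gamma, Kappa, Epsilon, Kappa, Kappa, Kappa

P1 → Gamma (d²=139479269.00)
P2 → Kappa (d²=25418228.00)
P3 → Epsilon (d²=13107092.00)
P4 → Kappa (d²=31906537.00)
P5 → Kappa (d²=420149.00)
P6 → Kappa (d²=23272250.00)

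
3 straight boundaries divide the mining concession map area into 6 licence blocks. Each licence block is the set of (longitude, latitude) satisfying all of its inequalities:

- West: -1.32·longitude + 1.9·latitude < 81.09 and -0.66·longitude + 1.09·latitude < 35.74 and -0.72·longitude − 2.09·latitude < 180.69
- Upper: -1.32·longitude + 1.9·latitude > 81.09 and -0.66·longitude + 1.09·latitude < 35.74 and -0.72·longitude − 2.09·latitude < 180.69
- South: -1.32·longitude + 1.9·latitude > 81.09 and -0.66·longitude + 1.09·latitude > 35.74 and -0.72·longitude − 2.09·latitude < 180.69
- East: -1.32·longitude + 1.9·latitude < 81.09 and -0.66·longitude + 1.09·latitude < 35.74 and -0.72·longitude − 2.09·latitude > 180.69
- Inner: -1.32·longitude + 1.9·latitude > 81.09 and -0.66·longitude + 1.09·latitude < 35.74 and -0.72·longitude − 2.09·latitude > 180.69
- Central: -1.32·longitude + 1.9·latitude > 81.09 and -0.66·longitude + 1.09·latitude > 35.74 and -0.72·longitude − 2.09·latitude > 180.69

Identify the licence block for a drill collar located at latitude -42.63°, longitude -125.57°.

-1.32·-125.57 + 1.9·-42.63 = 84.755, which is > 81.09
-0.66·-125.57 + 1.09·-42.63 = 36.409, which is > 35.74
-0.72·-125.57 − 2.09·-42.63 = 179.507, which is < 180.69
This sign pattern matches South.

South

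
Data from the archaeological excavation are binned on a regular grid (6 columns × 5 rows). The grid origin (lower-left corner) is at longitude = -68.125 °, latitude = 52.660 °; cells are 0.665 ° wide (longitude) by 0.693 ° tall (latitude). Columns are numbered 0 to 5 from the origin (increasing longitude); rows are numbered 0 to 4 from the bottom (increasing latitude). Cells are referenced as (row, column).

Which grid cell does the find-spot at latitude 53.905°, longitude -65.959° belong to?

(1, 3)

Column index: ⌊(-65.959 − -68.125) / 0.665⌋ = ⌊3.257⌋ = 3
Row offset from origin: ⌊(53.905 − 52.660) / 0.693⌋ = ⌊1.797⌋ = 1 → row 1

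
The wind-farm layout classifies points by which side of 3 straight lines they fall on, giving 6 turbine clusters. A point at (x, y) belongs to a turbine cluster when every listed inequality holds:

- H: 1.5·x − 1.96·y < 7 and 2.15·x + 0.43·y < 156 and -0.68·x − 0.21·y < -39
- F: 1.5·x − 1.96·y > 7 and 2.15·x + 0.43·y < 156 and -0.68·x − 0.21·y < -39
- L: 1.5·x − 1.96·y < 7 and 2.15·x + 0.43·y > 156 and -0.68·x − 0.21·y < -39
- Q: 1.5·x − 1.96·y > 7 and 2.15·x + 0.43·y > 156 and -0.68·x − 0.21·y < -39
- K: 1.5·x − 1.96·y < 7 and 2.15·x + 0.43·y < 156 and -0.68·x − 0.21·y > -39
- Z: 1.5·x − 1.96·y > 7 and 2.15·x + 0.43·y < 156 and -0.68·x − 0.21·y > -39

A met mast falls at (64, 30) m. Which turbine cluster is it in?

1.5·64 − 1.96·30 = 37.200, which is > 7
2.15·64 + 0.43·30 = 150.500, which is < 156
-0.68·64 − 0.21·30 = -49.820, which is < -39
This sign pattern matches F.

F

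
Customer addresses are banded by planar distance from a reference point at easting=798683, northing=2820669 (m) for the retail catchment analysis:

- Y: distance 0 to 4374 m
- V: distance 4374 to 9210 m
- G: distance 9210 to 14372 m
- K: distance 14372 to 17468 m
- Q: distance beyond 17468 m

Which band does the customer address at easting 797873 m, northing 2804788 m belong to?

Distance = √((797873−798683)² + (2804788−2820669)²) = √(656100.000 + 252206161.000) = 15901.643 m.
14372 ≤ 15901.643 < 17468 → K.

K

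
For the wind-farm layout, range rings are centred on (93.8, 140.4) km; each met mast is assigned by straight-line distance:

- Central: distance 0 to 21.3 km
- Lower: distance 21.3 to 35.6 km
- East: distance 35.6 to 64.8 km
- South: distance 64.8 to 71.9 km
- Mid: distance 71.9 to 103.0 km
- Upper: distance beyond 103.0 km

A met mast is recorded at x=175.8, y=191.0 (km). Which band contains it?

Mid

Distance = √((175.8−93.8)² + (191.0−140.4)²) = √(6724.000 + 2560.360) = 96.355 km.
71.9 ≤ 96.355 < 103.0 → Mid.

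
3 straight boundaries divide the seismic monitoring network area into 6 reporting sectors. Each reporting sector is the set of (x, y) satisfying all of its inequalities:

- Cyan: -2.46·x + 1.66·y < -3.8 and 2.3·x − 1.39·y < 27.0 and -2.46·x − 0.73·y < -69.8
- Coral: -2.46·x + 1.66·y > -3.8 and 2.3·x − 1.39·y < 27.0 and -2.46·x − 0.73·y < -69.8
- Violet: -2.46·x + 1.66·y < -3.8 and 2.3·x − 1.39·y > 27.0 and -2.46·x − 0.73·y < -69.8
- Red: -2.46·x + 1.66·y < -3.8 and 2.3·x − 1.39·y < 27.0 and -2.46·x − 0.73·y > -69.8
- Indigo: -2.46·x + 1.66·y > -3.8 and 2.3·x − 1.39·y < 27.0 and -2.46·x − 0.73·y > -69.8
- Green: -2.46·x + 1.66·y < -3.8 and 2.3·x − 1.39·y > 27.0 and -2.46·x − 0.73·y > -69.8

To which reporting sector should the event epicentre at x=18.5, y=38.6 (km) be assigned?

Coral

-2.46·18.5 + 1.66·38.6 = 18.566, which is > -3.8
2.3·18.5 − 1.39·38.6 = -11.104, which is < 27.0
-2.46·18.5 − 0.73·38.6 = -73.688, which is < -69.8
This sign pattern matches Coral.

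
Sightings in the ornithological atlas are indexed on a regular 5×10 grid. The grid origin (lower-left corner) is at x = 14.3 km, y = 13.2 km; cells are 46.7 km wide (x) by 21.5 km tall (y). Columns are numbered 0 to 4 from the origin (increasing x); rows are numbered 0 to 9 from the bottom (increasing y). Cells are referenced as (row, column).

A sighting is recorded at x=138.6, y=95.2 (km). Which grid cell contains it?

(3, 2)

Column index: ⌊(138.6 − 14.3) / 46.7⌋ = ⌊2.662⌋ = 2
Row offset from origin: ⌊(95.2 − 13.2) / 21.5⌋ = ⌊3.814⌋ = 3 → row 3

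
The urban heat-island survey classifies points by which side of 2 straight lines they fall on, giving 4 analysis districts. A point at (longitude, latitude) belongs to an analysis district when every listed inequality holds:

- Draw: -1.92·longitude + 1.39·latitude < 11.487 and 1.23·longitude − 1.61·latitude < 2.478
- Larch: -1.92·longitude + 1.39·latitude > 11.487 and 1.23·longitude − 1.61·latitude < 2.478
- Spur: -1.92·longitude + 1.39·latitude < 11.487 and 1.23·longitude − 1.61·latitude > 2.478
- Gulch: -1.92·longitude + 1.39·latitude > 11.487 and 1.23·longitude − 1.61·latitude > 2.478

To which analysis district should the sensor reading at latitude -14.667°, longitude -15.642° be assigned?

Spur

-1.92·-15.642 + 1.39·-14.667 = 9.646, which is < 11.487
1.23·-15.642 − 1.61·-14.667 = 4.374, which is > 2.478
This sign pattern matches Spur.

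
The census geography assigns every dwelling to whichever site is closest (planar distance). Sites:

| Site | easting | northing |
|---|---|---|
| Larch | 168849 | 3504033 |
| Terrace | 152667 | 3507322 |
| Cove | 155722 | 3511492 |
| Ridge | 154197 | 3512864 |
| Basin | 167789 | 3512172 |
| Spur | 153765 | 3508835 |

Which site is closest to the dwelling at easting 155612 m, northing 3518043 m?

Ridge

Squared distances to each site:
Larch: 371498269.000; Terrace: 123612866.000; Cove: 42927701.000; Ridge: 28824266.000; Basin: 182747970.000; Spur: 88198673.000.
Minimum at Ridge.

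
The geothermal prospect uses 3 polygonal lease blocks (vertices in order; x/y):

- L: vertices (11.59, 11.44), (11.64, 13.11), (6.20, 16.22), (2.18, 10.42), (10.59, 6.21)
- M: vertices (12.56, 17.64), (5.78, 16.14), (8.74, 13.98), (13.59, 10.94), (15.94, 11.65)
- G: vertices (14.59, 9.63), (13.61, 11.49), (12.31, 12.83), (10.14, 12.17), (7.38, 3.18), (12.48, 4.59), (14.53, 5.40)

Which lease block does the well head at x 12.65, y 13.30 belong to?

M

Cast a ray rightward from (12.65, 13.30). For each polygon, the edges (by vertex number in listed order) whose endpoints lie on opposite sides of y = 13.30, where each meets that height, and whether that is right or left of the point:
L: 2–3 at x≈11.308 (left), 3–4 at x≈4.176 (left) → 0 crossings.
M: 3–4 at x≈9.825 (left), 5–1 at x≈15.009 (right) → 1 crossing.
G: no edge straddles that height → 0 crossings.
Only M has an odd count, so the point is inside M.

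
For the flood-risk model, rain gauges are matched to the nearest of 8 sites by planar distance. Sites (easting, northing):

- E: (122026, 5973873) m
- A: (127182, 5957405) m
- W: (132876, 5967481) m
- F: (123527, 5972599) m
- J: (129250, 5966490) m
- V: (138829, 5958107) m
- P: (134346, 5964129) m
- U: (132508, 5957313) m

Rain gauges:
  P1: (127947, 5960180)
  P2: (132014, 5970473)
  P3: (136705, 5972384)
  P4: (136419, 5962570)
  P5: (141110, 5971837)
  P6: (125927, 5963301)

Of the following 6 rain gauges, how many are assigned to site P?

1

P1 → A
P2 → W
P3 → W
P4 → P
P5 → W
P6 → J
1 of the 6 goes to P.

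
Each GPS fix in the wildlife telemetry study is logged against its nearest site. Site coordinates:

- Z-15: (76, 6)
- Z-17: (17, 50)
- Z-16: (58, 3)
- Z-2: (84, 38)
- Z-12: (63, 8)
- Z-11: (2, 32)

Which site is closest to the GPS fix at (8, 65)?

Squared distances to each site:
Z-15: 8105.000; Z-17: 306.000; Z-16: 6344.000; Z-2: 6505.000; Z-12: 6274.000; Z-11: 1125.000.
Minimum at Z-17.

Z-17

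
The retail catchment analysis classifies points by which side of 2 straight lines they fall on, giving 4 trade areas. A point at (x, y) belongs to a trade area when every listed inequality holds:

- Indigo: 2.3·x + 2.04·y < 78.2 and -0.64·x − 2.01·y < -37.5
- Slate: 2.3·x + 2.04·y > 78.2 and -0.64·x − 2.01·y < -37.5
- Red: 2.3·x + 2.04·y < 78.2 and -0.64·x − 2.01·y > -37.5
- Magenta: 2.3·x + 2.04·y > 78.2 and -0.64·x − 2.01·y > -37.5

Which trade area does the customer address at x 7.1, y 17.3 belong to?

Indigo

2.3·7.1 + 2.04·17.3 = 51.622, which is < 78.2
-0.64·7.1 − 2.01·17.3 = -39.317, which is < -37.5
This sign pattern matches Indigo.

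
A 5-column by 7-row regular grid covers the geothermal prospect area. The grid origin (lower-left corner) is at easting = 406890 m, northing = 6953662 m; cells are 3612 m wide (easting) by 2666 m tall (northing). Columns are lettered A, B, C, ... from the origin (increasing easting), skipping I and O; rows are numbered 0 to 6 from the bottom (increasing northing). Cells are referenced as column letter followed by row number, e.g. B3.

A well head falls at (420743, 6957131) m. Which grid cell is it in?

D1

Column index: ⌊(420743 − 406890) / 3612⌋ = ⌊3.835⌋ = 3 → column D
Row offset from origin: ⌊(6957131 − 6953662) / 2666⌋ = ⌊1.301⌋ = 1 → row 1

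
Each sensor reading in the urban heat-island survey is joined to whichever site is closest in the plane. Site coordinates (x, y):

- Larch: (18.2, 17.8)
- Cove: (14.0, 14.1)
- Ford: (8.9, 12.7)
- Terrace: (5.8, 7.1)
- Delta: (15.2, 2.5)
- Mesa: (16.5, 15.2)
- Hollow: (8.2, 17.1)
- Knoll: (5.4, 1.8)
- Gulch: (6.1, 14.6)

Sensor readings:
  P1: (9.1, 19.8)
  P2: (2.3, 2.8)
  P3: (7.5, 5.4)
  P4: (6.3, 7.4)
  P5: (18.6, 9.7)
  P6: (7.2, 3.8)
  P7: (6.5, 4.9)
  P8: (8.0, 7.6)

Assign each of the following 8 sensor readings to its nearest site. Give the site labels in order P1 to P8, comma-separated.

P1 → Hollow (d²=8.10)
P2 → Knoll (d²=10.61)
P3 → Terrace (d²=5.78)
P4 → Terrace (d²=0.34)
P5 → Mesa (d²=34.66)
P6 → Knoll (d²=7.24)
P7 → Terrace (d²=5.33)
P8 → Terrace (d²=5.09)

Hollow, Knoll, Terrace, Terrace, Mesa, Knoll, Terrace, Terrace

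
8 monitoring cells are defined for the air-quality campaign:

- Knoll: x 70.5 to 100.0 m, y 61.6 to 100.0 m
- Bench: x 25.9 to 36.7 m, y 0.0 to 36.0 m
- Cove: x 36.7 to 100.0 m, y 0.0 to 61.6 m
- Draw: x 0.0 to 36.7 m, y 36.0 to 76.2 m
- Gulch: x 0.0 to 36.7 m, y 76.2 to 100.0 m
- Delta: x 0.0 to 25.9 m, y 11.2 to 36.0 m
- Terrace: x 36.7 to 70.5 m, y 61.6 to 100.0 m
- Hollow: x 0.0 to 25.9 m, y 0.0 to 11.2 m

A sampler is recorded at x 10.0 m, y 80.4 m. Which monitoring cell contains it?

The point has x = 10.0 and y = 80.4.
Only Gulch satisfies 0.0 ≤ x ≤ 36.7 and 76.2 ≤ y ≤ 100.0.

Gulch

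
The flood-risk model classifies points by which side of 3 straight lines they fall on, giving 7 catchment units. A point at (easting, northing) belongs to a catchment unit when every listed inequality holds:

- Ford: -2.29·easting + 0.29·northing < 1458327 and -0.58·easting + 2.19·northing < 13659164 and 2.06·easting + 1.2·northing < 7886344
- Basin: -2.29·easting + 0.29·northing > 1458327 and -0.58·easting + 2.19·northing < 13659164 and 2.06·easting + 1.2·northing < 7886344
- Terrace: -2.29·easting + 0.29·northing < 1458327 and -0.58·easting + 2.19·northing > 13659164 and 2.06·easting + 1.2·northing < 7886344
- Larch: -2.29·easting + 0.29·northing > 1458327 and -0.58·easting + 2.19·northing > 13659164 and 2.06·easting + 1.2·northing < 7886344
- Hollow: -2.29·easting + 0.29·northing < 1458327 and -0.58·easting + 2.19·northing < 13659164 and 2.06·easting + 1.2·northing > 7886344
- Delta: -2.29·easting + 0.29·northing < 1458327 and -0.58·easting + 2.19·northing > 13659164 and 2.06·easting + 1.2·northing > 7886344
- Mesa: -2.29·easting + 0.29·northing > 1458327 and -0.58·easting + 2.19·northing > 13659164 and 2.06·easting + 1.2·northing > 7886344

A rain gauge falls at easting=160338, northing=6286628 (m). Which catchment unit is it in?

Terrace

-2.29·160338 + 0.29·6286628 = 1455948.100, which is < 1458327
-0.58·160338 + 2.19·6286628 = 13674719.280, which is > 13659164
2.06·160338 + 1.2·6286628 = 7874249.880, which is < 7886344
This sign pattern matches Terrace.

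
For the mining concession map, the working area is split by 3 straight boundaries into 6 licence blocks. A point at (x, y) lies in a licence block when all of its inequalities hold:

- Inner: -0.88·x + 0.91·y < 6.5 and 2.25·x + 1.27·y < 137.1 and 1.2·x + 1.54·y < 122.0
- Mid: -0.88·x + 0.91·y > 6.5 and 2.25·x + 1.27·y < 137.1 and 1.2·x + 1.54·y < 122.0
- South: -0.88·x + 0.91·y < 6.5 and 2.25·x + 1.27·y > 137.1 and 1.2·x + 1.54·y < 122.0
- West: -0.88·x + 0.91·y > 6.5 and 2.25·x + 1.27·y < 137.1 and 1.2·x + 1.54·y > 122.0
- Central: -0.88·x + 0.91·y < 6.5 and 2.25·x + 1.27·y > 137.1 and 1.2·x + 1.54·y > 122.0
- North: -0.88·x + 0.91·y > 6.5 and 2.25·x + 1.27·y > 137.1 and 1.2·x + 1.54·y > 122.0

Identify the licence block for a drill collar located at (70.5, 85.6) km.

North

-0.88·70.5 + 0.91·85.6 = 15.856, which is > 6.5
2.25·70.5 + 1.27·85.6 = 267.337, which is > 137.1
1.2·70.5 + 1.54·85.6 = 216.424, which is > 122.0
This sign pattern matches North.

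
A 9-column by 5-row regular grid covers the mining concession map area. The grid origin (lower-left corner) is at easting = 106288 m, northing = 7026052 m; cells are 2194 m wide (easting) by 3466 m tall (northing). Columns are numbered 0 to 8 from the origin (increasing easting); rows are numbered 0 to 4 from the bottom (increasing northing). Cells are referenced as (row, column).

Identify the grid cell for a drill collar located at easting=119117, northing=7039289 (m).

(3, 5)

Column index: ⌊(119117 − 106288) / 2194⌋ = ⌊5.847⌋ = 5
Row offset from origin: ⌊(7039289 − 7026052) / 3466⌋ = ⌊3.819⌋ = 3 → row 3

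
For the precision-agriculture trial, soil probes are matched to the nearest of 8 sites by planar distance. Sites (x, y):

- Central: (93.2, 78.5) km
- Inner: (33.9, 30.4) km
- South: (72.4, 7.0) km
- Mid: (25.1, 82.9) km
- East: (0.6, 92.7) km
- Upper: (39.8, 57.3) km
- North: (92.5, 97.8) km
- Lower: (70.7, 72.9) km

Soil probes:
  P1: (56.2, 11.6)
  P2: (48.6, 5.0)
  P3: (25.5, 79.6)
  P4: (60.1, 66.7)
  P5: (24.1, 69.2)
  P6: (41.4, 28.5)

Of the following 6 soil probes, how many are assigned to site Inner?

P1 → South
P2 → South
P3 → Mid
P4 → Lower
P5 → Mid
P6 → Inner
1 of the 6 goes to Inner.

1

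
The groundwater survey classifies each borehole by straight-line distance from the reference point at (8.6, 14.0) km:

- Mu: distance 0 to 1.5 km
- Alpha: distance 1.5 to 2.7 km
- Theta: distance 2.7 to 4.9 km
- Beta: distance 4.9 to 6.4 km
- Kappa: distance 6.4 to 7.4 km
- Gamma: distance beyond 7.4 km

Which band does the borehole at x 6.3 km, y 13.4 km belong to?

Alpha

Distance = √((6.3−8.6)² + (13.4−14.0)²) = √(5.290 + 0.360) = 2.377 km.
1.5 ≤ 2.377 < 2.7 → Alpha.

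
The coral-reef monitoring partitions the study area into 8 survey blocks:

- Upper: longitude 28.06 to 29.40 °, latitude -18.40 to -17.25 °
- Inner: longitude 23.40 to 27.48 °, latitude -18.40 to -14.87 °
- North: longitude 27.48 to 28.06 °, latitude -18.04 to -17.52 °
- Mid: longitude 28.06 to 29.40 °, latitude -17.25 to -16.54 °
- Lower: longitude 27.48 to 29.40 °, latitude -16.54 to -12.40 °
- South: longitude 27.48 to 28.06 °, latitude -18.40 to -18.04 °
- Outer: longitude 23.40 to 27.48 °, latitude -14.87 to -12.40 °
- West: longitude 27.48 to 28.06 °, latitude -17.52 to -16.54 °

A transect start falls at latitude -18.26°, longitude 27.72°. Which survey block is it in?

The point has longitude = 27.72 and latitude = -18.26.
Only South satisfies 27.48 ≤ longitude ≤ 28.06 and -18.40 ≤ latitude ≤ -18.04.

South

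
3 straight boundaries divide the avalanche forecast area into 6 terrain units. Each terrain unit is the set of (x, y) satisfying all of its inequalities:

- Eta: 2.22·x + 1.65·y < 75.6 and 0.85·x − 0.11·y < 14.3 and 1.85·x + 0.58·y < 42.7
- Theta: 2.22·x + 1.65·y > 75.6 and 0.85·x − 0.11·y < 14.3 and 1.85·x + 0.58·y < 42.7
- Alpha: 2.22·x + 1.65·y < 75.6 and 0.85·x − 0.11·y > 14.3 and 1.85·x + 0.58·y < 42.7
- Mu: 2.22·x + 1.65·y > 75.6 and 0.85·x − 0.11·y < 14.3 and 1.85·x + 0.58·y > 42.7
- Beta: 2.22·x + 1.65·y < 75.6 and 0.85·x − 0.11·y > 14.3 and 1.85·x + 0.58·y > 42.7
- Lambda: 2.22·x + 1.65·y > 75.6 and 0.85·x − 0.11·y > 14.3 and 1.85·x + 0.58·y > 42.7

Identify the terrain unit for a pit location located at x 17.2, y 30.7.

2.22·17.2 + 1.65·30.7 = 88.839, which is > 75.6
0.85·17.2 − 0.11·30.7 = 11.243, which is < 14.3
1.85·17.2 + 0.58·30.7 = 49.626, which is > 42.7
This sign pattern matches Mu.

Mu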